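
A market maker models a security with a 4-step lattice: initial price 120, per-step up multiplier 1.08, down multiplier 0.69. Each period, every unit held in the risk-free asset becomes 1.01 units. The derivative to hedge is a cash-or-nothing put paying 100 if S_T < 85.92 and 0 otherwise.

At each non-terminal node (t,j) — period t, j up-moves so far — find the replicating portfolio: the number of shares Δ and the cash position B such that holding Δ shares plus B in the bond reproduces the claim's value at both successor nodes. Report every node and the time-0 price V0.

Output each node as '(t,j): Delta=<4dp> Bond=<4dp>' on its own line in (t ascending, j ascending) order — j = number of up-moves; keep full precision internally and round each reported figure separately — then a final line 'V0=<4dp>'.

No-arbitrage ⇒ martingale measure with p* = (R−d)/(u−d) = 0.8205.
Terminal values V(4,·): V(4,0)=100.0000, V(4,1)=100.0000, V(4,2)=100.0000, V(4,3)=0.0000, V(4,4)=0.0000
Node (3,0) S=39.4211: V=(p*·100.0000+(1−p*)·100.0000)/1.01=99.0099; Δ=(100.0000−100.0000)/(42.5748−27.2005)=0.0000; B=V−Δ·S=99.0099
Node (3,1) S=61.7026: V=(p*·100.0000+(1−p*)·100.0000)/1.01=99.0099; Δ=(100.0000−100.0000)/(66.6388−42.5748)=0.0000; B=V−Δ·S=99.0099
Node (3,2) S=96.5779: V=(p*·0.0000+(1−p*)·100.0000)/1.01=17.7710; Δ=(0.0000−100.0000)/(104.3042−66.6388)=-2.6550; B=V−Δ·S=274.1813
Node (3,3) S=151.1654: V=(p*·0.0000+(1−p*)·0.0000)/1.01=0.0000; Δ=(0.0000−0.0000)/(163.2587−104.3042)=0.0000; B=V−Δ·S=0.0000
Node (2,0) S=57.1320: V=(p*·99.0099+(1−p*)·99.0099)/1.01=98.0296; Δ=(99.0099−99.0099)/(61.7026−39.4211)=0.0000; B=V−Δ·S=98.0296
Node (2,1) S=89.4240: V=(p*·17.7710+(1−p*)·99.0099)/1.01=32.0320; Δ=(17.7710−99.0099)/(96.5779−61.7026)=-2.3294; B=V−Δ·S=240.3369
Node (2,2) S=139.9680: V=(p*·0.0000+(1−p*)·17.7710)/1.01=3.1581; Δ=(0.0000−17.7710)/(151.1654−96.5779)=-0.3256; B=V−Δ·S=48.7248
Node (1,0) S=82.8000: V=(p*·32.0320+(1−p*)·98.0296)/1.01=43.4433; Δ=(32.0320−98.0296)/(89.4240−57.1320)=-2.0438; B=V−Δ·S=212.6679
Node (1,1) S=129.6000: V=(p*·3.1581+(1−p*)·32.0320)/1.01=8.2580; Δ=(3.1581−32.0320)/(139.9680−89.4240)=-0.5713; B=V−Δ·S=82.2938
Node (0,0) S=120.0000: V=(p*·8.2580+(1−p*)·43.4433)/1.01=14.4290; Δ=(8.2580−43.4433)/(129.6000−82.8000)=-0.7518; B=V−Δ·S=104.6478
Root portfolio cost Δ·120+B reproduces V0=14.4290.

(0,0): Delta=-0.7518 Bond=104.6478
(1,0): Delta=-2.0438 Bond=212.6679
(1,1): Delta=-0.5713 Bond=82.2938
(2,0): Delta=0.0000 Bond=98.0296
(2,1): Delta=-2.3294 Bond=240.3369
(2,2): Delta=-0.3256 Bond=48.7248
(3,0): Delta=0.0000 Bond=99.0099
(3,1): Delta=0.0000 Bond=99.0099
(3,2): Delta=-2.6550 Bond=274.1813
(3,3): Delta=0.0000 Bond=0.0000
V0=14.4290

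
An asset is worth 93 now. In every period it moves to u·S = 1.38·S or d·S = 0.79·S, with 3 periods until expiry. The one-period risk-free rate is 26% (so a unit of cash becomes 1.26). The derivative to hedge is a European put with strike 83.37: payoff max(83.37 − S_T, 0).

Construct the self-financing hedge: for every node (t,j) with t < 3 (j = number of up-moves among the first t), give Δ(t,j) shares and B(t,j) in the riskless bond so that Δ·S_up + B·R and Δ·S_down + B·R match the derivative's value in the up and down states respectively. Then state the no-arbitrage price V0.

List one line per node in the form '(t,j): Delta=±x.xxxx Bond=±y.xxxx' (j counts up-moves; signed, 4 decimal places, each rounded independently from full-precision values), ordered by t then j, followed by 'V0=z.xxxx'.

(0,0): Delta=-0.0284 Bond=2.9642
(1,0): Delta=-0.1753 Bond=14.5220
(1,1): Delta=-0.0070 Bond=0.9808
(2,0): Delta=-1.0000 Bond=66.1667
(2,1): Delta=-0.0547 Bond=6.0758
(2,2): Delta=0.0000 Bond=0.0000
V0=0.3196

Risk-neutral probability p* = (R−d)/(u−d) = (1.26−0.79)/(1.38−0.79) = 0.7966.
Terminal values V(3,·): V(3,0)=37.5174, V(3,1)=3.2730, V(3,2)=0.0000, V(3,3)=0.0000
(2,0): S=58.0413. Δ = (V_up−V_dn)/(S_up−S_dn) = (3.2730−37.5174)/(80.0970−45.8526) = -1.0000. V = [p*·3.2730 + (1−p*)·37.5174]/1.26 = 8.1254. B = V − Δ·S = 66.1667.
(2,1): S=101.3886. Δ = (V_up−V_dn)/(S_up−S_dn) = (0.0000−3.2730)/(139.9163−80.0970) = -0.0547. V = [p*·0.0000 + (1−p*)·3.2730]/1.26 = 0.5283. B = V − Δ·S = 6.0758.
(2,2): S=177.1092. Δ = (V_up−V_dn)/(S_up−S_dn) = (0.0000−0.0000)/(244.4107−139.9163) = 0.0000. V = [p*·0.0000 + (1−p*)·0.0000]/1.26 = 0.0000. B = V − Δ·S = 0.0000.
(1,0): S=73.4700. Δ = (V_up−V_dn)/(S_up−S_dn) = (0.5283−8.1254)/(101.3886−58.0413) = -0.1753. V = [p*·0.5283 + (1−p*)·8.1254]/1.26 = 1.6456. B = V − Δ·S = 14.5220.
(1,1): S=128.3400. Δ = (V_up−V_dn)/(S_up−S_dn) = (0.0000−0.5283)/(177.1092−101.3886) = -0.0070. V = [p*·0.0000 + (1−p*)·0.5283]/1.26 = 0.0853. B = V − Δ·S = 0.9808.
(0,0): S=93.0000. Δ = (V_up−V_dn)/(S_up−S_dn) = (0.0853−1.6456)/(128.3400−73.4700) = -0.0284. V = [p*·0.0853 + (1−p*)·1.6456]/1.26 = 0.3196. B = V − Δ·S = 2.9642.
Each (Δ,B) replicates both successor values, so the strategy is self-financing and V0 is arbitrage-free.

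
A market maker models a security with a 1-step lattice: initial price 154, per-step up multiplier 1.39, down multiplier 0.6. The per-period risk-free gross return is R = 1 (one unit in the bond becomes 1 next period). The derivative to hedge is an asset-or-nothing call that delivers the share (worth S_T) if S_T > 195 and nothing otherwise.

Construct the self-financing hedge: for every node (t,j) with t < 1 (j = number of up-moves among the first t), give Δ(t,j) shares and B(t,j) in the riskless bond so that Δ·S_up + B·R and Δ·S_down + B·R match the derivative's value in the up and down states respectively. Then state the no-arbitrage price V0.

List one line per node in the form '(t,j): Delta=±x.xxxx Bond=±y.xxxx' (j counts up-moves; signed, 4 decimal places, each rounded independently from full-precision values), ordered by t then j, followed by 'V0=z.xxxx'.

Under the risk-neutral measure, an up-move has probability p* = (R−d)/(u−d) = 0.5063 and values discount at R = 1.
Terminal values V(1,·): V(1,0)=0.0000, V(1,1)=214.0600
(0,0): S=154.0000. Δ = (V_up−V_dn)/(S_up−S_dn) = (214.0600−0.0000)/(214.0600−92.4000) = 1.7595. V = [p*·214.0600 + (1−p*)·0.0000]/1 = 108.3848. B = V − Δ·S = -162.5772.
Check: Δ(0,0)·S0 + B(0,0) = 108.3848 = V0.

(0,0): Delta=1.7595 Bond=-162.5772
V0=108.3848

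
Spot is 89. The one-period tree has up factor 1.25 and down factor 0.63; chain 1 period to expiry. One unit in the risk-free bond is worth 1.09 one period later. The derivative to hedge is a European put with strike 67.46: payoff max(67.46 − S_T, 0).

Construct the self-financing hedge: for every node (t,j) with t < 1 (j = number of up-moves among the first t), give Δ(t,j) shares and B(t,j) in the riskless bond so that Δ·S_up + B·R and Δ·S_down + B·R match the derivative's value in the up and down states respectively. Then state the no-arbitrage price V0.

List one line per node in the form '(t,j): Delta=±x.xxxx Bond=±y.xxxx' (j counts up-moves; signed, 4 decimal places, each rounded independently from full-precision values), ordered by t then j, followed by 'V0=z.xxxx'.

Since d<R<u, set p* = (R−d)/(u−d) = 0.7419; price each node as the discounted p*-expectation of its children.
At expiry t=1: V(1,0)=11.3900, V(1,1)=0.0000
(0,0): S=89.0000. Δ = (V_up−V_dn)/(S_up−S_dn) = (0.0000−11.3900)/(111.2500−56.0700) = -0.2064. V = [p*·0.0000 + (1−p*)·11.3900]/1.09 = 2.6967. B = V − Δ·S = 21.0676.
Each (Δ,B) replicates both successor values, so the strategy is self-financing and V0 is arbitrage-free.

(0,0): Delta=-0.2064 Bond=21.0676
V0=2.6967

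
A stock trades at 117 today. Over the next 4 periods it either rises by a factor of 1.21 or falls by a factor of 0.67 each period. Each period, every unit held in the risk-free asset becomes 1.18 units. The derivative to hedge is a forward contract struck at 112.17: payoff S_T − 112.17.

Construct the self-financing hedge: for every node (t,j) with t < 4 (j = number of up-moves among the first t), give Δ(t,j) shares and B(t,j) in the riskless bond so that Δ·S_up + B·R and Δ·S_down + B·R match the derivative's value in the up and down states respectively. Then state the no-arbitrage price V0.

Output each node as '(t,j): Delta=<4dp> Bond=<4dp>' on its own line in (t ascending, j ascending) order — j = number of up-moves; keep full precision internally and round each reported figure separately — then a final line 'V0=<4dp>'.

No-arbitrage ⇒ martingale measure with p* = (R−d)/(u−d) = 0.9444.
At expiry t=4: V(4,0)=-88.5932, V(4,1)=-69.5910, V(4,2)=-35.2736, V(4,3)=26.7027, V(4,4)=138.6299
  t=3,j=0: stock 35.1893 → up 42.5790 (V=-69.5910), down 23.5768 (V=-88.5932). Price -59.8701; hedge Δ=1.0000, bond B=-95.0593.
  t=3,j=1: stock 63.5508 → up 76.8964 (V=-35.2736), down 42.5790 (V=-69.5910). Price -31.5085; hedge Δ=1.0000, bond B=-95.0593.
  t=3,j=2: stock 114.7708 → up 138.8727 (V=26.7027), down 76.8964 (V=-35.2736). Price 19.7115; hedge Δ=1.0000, bond B=-95.0593.
  t=3,j=3: stock 207.2726 → up 250.7999 (V=138.6299), down 138.8727 (V=26.7027). Price 112.2133; hedge Δ=1.0000, bond B=-95.0593.
  t=2,j=0: stock 52.5213 → up 63.5508 (V=-31.5085), down 35.1893 (V=-59.8701). Price -28.0374; hedge Δ=1.0000, bond B=-80.5587.
  t=2,j=1: stock 94.8519 → up 114.7708 (V=19.7115), down 63.5508 (V=-31.5085). Price 14.2932; hedge Δ=1.0000, bond B=-80.5587.
  t=2,j=2: stock 171.2997 → up 207.2726 (V=112.2133), down 114.7708 (V=19.7115). Price 90.7410; hedge Δ=1.0000, bond B=-80.5587.
  t=1,j=0: stock 78.3900 → up 94.8519 (V=14.2932), down 52.5213 (V=-28.0374). Price 10.1199; hedge Δ=1.0000, bond B=-68.2701.
  t=1,j=1: stock 141.5700 → up 171.2997 (V=90.7410), down 94.8519 (V=14.2932). Price 73.2999; hedge Δ=1.0000, bond B=-68.2701.
  t=0,j=0: stock 117.0000 → up 141.5700 (V=73.2999), down 78.3900 (V=10.1199). Price 59.1440; hedge Δ=1.0000, bond B=-57.8560.
Each (Δ,B) replicates both successor values, so the strategy is self-financing and V0 is arbitrage-free.

(0,0): Delta=1.0000 Bond=-57.8560
(1,0): Delta=1.0000 Bond=-68.2701
(1,1): Delta=1.0000 Bond=-68.2701
(2,0): Delta=1.0000 Bond=-80.5587
(2,1): Delta=1.0000 Bond=-80.5587
(2,2): Delta=1.0000 Bond=-80.5587
(3,0): Delta=1.0000 Bond=-95.0593
(3,1): Delta=1.0000 Bond=-95.0593
(3,2): Delta=1.0000 Bond=-95.0593
(3,3): Delta=1.0000 Bond=-95.0593
V0=59.1440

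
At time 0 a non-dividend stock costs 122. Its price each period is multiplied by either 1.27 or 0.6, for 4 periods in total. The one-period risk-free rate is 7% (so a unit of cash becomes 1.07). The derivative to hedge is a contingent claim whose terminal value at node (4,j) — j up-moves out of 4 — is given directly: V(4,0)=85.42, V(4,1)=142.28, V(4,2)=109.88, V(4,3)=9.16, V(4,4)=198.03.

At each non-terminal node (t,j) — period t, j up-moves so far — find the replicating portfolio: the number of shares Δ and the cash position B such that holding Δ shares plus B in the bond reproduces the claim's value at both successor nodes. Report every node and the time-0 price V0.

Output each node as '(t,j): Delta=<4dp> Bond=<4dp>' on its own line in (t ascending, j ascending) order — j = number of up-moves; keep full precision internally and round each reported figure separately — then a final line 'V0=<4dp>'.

The replicating-portfolio and risk-neutral prices coincide; use p* = (1.07−0.6)/(1.27−0.6) = 0.7015 for the latter.
Payoff layer (t=4): V(4,0)=85.4200, V(4,1)=142.2800, V(4,2)=109.8800, V(4,3)=9.1600, V(4,4)=198.0300
(3,0): S=26.3520. Δ = (V_up−V_dn)/(S_up−S_dn) = (142.2800−85.4200)/(33.4670−15.8112) = 3.2205. V = [p*·142.2800 + (1−p*)·85.4200]/1.07 = 117.1092. B = V − Δ·S = 32.2435.
(3,1): S=55.7784. Δ = (V_up−V_dn)/(S_up−S_dn) = (109.8800−142.2800)/(70.8386−33.4670) = -0.8670. V = [p*·109.8800 + (1−p*)·142.2800]/1.07 = 111.7305. B = V − Δ·S = 160.0887.
(3,2): S=118.0643. Δ = (V_up−V_dn)/(S_up−S_dn) = (9.1600−109.8800)/(149.9416−70.8386) = -1.2733. V = [p*·9.1600 + (1−p*)·109.8800]/1.07 = 36.6595. B = V − Δ·S = 186.9879.
(3,3): S=249.9027. Δ = (V_up−V_dn)/(S_up−S_dn) = (198.0300−9.1600)/(317.3765−149.9416) = 1.1280. V = [p*·198.0300 + (1−p*)·9.1600]/1.07 = 132.3840. B = V − Δ·S = -149.5115.
(2,0): S=43.9200. Δ = (V_up−V_dn)/(S_up−S_dn) = (111.7305−117.1092)/(55.7784−26.3520) = -0.1828. V = [p*·111.7305 + (1−p*)·117.1092]/1.07 = 105.9216. B = V − Δ·S = 113.9495.
(2,1): S=92.9640. Δ = (V_up−V_dn)/(S_up−S_dn) = (36.6595−111.7305)/(118.0643−55.7784) = -1.2053. V = [p*·36.6595 + (1−p*)·111.7305]/1.07 = 55.2044. B = V − Δ·S = 167.2507.
(2,2): S=196.7738. Δ = (V_up−V_dn)/(S_up−S_dn) = (132.3840−36.6595)/(249.9027−118.0643) = 0.7261. V = [p*·132.3840 + (1−p*)·36.6595]/1.07 = 97.0183. B = V − Δ·S = -45.8541.
(1,0): S=73.2000. Δ = (V_up−V_dn)/(S_up−S_dn) = (55.2044−105.9216)/(92.9640−43.9200) = -1.0341. V = [p*·55.2044 + (1−p*)·105.9216]/1.07 = 65.7420. B = V − Δ·S = 141.4392.
(1,1): S=154.9400. Δ = (V_up−V_dn)/(S_up−S_dn) = (97.0183−55.2044)/(196.7738−92.9640) = 0.4028. V = [p*·97.0183 + (1−p*)·55.2044]/1.07 = 79.0061. B = V − Δ·S = 16.5974.
(0,0): S=122.0000. Δ = (V_up−V_dn)/(S_up−S_dn) = (79.0061−65.7420)/(154.9400−73.2000) = 0.1623. V = [p*·79.0061 + (1−p*)·65.7420]/1.07 = 70.1371. B = V − Δ·S = 50.3398.
Each (Δ,B) replicates both successor values, so the strategy is self-financing and V0 is arbitrage-free.

(0,0): Delta=0.1623 Bond=50.3398
(1,0): Delta=-1.0341 Bond=141.4392
(1,1): Delta=0.4028 Bond=16.5974
(2,0): Delta=-0.1828 Bond=113.9495
(2,1): Delta=-1.2053 Bond=167.2507
(2,2): Delta=0.7261 Bond=-45.8541
(3,0): Delta=3.2205 Bond=32.2435
(3,1): Delta=-0.8670 Bond=160.0887
(3,2): Delta=-1.2733 Bond=186.9879
(3,3): Delta=1.1280 Bond=-149.5115
V0=70.1371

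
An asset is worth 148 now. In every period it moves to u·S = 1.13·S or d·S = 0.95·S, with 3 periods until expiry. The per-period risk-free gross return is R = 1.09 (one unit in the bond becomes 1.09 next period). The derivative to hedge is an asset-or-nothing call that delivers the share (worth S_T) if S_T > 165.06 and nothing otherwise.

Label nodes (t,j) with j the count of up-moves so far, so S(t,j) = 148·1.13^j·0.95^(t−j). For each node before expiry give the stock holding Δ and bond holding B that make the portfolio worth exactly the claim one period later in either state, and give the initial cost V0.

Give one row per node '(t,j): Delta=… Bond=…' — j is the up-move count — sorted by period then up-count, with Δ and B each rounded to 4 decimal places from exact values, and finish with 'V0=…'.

No-arbitrage ⇒ martingale measure with p* = (R−d)/(u−d) = 0.7778.
Payoff layer (t=3): V(3,0)=0.0000, V(3,1)=0.0000, V(3,2)=179.5321, V(3,3)=213.5488
(2,0): S=133.5700. Δ = (V_up−V_dn)/(S_up−S_dn) = (0.0000−0.0000)/(150.9341−126.8915) = 0.0000. V = [p*·0.0000 + (1−p*)·0.0000]/1.09 = 0.0000. B = V − Δ·S = 0.0000.
(2,1): S=158.8780. Δ = (V_up−V_dn)/(S_up−S_dn) = (179.5321−0.0000)/(179.5321−150.9341) = 6.2778. V = [p*·179.5321 + (1−p*)·0.0000]/1.09 = 128.1065. B = V − Δ·S = -869.2943.
(2,2): S=188.9812. Δ = (V_up−V_dn)/(S_up−S_dn) = (213.5488−179.5321)/(213.5488−179.5321) = 1.0000. V = [p*·213.5488 + (1−p*)·179.5321]/1.09 = 188.9812. B = V − Δ·S = 0.0000.
(1,0): S=140.6000. Δ = (V_up−V_dn)/(S_up−S_dn) = (128.1065−0.0000)/(158.8780−133.5700) = 5.0619. V = [p*·128.1065 + (1−p*)·0.0000]/1.09 = 91.4114. B = V − Δ·S = -620.2915.
(1,1): S=167.2400. Δ = (V_up−V_dn)/(S_up−S_dn) = (188.9812−128.1065)/(188.9812−158.8780) = 2.0222. V = [p*·188.9812 + (1−p*)·128.1065]/1.09 = 160.9665. B = V − Δ·S = -177.2261.
(0,0): S=148.0000. Δ = (V_up−V_dn)/(S_up−S_dn) = (160.9665−91.4114)/(167.2400−140.6000) = 2.6109. V = [p*·160.9665 + (1−p*)·91.4114]/1.09 = 133.4952. B = V − Δ·S = -252.9221.
Self-financing check: at every node Δ·S+B equals the discounted successor values.

(0,0): Delta=2.6109 Bond=-252.9221
(1,0): Delta=5.0619 Bond=-620.2915
(1,1): Delta=2.0222 Bond=-177.2261
(2,0): Delta=0.0000 Bond=0.0000
(2,1): Delta=6.2778 Bond=-869.2943
(2,2): Delta=1.0000 Bond=0.0000
V0=133.4952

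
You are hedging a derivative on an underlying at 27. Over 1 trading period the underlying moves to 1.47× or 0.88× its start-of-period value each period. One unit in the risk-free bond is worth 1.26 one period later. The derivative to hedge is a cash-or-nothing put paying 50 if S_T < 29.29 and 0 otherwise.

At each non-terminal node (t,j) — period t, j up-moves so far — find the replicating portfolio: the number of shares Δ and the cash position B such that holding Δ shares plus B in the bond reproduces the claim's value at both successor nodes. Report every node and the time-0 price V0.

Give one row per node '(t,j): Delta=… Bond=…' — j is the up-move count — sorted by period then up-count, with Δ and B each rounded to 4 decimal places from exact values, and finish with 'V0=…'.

No-arbitrage ⇒ martingale measure with p* = (R−d)/(u−d) = 0.6441.
Payoff layer (t=1): V(1,0)=50.0000, V(1,1)=0.0000
Node (0,0) S=27.0000: V=(p*·0.0000+(1−p*)·50.0000)/1.26=14.1243; Δ=(0.0000−50.0000)/(39.6900−23.7600)=-3.1387; B=V−Δ·S=98.8701
Root portfolio cost Δ·27+B reproduces V0=14.1243.

(0,0): Delta=-3.1387 Bond=98.8701
V0=14.1243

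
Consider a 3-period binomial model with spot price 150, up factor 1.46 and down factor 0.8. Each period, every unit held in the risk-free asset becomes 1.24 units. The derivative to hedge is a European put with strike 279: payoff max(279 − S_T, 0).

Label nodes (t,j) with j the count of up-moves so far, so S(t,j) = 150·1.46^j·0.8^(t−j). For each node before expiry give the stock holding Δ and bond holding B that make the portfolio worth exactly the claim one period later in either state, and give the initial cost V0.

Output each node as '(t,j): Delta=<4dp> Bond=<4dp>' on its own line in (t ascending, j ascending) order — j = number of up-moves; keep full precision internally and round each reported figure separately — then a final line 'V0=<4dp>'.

(0,0): Delta=-0.4516 Bond=93.2629
(1,0): Delta=-1.0000 Bond=181.4516
(1,1): Delta=-0.3014 Bond=82.7432
(2,0): Delta=-1.0000 Bond=225.0000
(2,1): Delta=-1.0000 Bond=225.0000
(2,2): Delta=-0.1100 Bond=41.4023
V0=25.5199

Risk-neutral probability p* = (R−d)/(u−d) = (1.24−0.8)/(1.46−0.8) = 0.6667.
At expiry t=3: V(3,0)=202.2000, V(3,1)=138.8400, V(3,2)=23.2080, V(3,3)=0.0000
  t=2,j=0: stock 96.0000 → up 140.1600 (V=138.8400), down 76.8000 (V=202.2000). Price 129.0000; hedge Δ=-1.0000, bond B=225.0000.
  t=2,j=1: stock 175.2000 → up 255.7920 (V=23.2080), down 140.1600 (V=138.8400). Price 49.8000; hedge Δ=-1.0000, bond B=225.0000.
  t=2,j=2: stock 319.7400 → up 466.8204 (V=0.0000), down 255.7920 (V=23.2080). Price 6.2387; hedge Δ=-0.1100, bond B=41.4023.
  t=1,j=0: stock 120.0000 → up 175.2000 (V=49.8000), down 96.0000 (V=129.0000). Price 61.4516; hedge Δ=-1.0000, bond B=181.4516.
  t=1,j=1: stock 219.0000 → up 319.7400 (V=6.2387), down 175.2000 (V=49.8000). Price 16.7412; hedge Δ=-0.3014, bond B=82.7432.
  t=0,j=0: stock 150.0000 → up 219.0000 (V=16.7412), down 120.0000 (V=61.4516). Price 25.5199; hedge Δ=-0.4516, bond B=93.2629.
Check: Δ(0,0)·S0 + B(0,0) = 25.5199 = V0.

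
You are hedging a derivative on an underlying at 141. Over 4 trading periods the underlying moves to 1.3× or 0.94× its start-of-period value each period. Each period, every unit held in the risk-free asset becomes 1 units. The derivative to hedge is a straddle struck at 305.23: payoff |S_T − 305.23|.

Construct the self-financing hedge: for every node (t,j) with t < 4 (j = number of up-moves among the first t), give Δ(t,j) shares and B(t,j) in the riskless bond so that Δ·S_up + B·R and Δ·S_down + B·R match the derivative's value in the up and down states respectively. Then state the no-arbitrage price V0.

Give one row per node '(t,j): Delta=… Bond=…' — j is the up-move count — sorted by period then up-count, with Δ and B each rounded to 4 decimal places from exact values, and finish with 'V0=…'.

(0,0): Delta=-0.9822 Bond=302.8732
(1,0): Delta=-1.0000 Bond=305.2300
(1,1): Delta=-0.9179 Bond=291.0894
(2,0): Delta=-1.0000 Bond=305.2300
(2,1): Delta=-1.0000 Bond=305.2300
(2,2): Delta=-0.6212 Bond=220.3862
(3,0): Delta=-1.0000 Bond=305.2300
(3,1): Delta=-1.0000 Bond=305.2300
(3,2): Delta=-1.0000 Bond=305.2300
(3,3): Delta=0.7482 Bond=-203.8327
V0=164.3804

Under the risk-neutral measure, an up-move has probability p* = (R−d)/(u−d) = 0.1667 and values discount at R = 1.
Payoff layer (t=4): V(4,0)=195.1444, V(4,1)=152.9840, V(4,2)=94.6770, V(4,3)=14.0396, V(4,4)=97.4801
Node (3,0) S=117.1123: V=(p*·152.9840+(1−p*)·195.1444)/1=188.1177; Δ=(152.9840−195.1444)/(152.2460−110.0856)=-1.0000; B=V−Δ·S=305.2300
Node (3,1) S=161.9639: V=(p*·94.6770+(1−p*)·152.9840)/1=143.2661; Δ=(94.6770−152.9840)/(210.5530−152.2460)=-1.0000; B=V−Δ·S=305.2300
Node (3,2) S=223.9926: V=(p*·14.0396+(1−p*)·94.6770)/1=81.2374; Δ=(14.0396−94.6770)/(291.1904−210.5530)=-1.0000; B=V−Δ·S=305.2300
Node (3,3) S=309.7770: V=(p*·97.4801+(1−p*)·14.0396)/1=27.9464; Δ=(97.4801−14.0396)/(402.7101−291.1904)=0.7482; B=V−Δ·S=-203.8327
Node (2,0) S=124.5876: V=(p*·143.2661+(1−p*)·188.1177)/1=180.6424; Δ=(143.2661−188.1177)/(161.9639−117.1123)=-1.0000; B=V−Δ·S=305.2300
Node (2,1) S=172.3020: V=(p*·81.2374+(1−p*)·143.2661)/1=132.9280; Δ=(81.2374−143.2661)/(223.9926−161.9639)=-1.0000; B=V−Δ·S=305.2300
Node (2,2) S=238.2900: V=(p*·27.9464+(1−p*)·81.2374)/1=72.3556; Δ=(27.9464−81.2374)/(309.7770−223.9926)=-0.6212; B=V−Δ·S=220.3862
Node (1,0) S=132.5400: V=(p*·132.9280+(1−p*)·180.6424)/1=172.6900; Δ=(132.9280−180.6424)/(172.3020−124.5876)=-1.0000; B=V−Δ·S=305.2300
Node (1,1) S=183.3000: V=(p*·72.3556+(1−p*)·132.9280)/1=122.8326; Δ=(72.3556−132.9280)/(238.2900−172.3020)=-0.9179; B=V−Δ·S=291.0894
Node (0,0) S=141.0000: V=(p*·122.8326+(1−p*)·172.6900)/1=164.3804; Δ=(122.8326−172.6900)/(183.3000−132.5400)=-0.9822; B=V−Δ·S=302.8732
The time-0 hedge costs 164.3804, which is the no-arbitrage price.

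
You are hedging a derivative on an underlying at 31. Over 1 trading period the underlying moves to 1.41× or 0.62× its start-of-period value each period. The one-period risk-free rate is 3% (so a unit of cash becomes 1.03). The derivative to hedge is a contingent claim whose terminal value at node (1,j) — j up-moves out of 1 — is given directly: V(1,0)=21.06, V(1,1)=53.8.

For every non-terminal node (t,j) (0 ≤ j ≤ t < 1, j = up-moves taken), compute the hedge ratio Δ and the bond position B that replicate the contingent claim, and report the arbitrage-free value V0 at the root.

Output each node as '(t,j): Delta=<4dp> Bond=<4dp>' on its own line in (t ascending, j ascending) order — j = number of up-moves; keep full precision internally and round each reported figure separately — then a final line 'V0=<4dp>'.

(0,0): Delta=1.3369 Bond=-4.4997
V0=36.9433

Under the risk-neutral measure, an up-move has probability p* = (R−d)/(u−d) = 0.5190 and values discount at R = 1.03.
At expiry t=1: V(1,0)=21.0600, V(1,1)=53.8000
Node (0,0) S=31.0000: V=(p*·53.8000+(1−p*)·21.0600)/1.03=36.9433; Δ=(53.8000−21.0600)/(43.7100−19.2200)=1.3369; B=V−Δ·S=-4.4997
The time-0 hedge costs 36.9433, which is the no-arbitrage price.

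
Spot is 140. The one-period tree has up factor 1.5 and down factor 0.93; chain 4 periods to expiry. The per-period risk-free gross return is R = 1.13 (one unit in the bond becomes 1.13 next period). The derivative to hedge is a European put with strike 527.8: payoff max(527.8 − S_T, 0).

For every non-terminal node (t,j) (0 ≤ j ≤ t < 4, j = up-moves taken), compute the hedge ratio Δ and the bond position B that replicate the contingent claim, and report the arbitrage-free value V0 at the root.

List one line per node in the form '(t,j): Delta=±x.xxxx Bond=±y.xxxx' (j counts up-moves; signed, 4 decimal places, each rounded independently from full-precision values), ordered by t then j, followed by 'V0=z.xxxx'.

(0,0): Delta=-0.9321 Bond=315.8876
(1,0): Delta=-1.0000 Bond=365.7919
(1,1): Delta=-0.8542 Bond=340.6011
(2,0): Delta=-1.0000 Bond=413.3448
(2,1): Delta=-1.0000 Bond=413.3448
(2,2): Delta=-0.6871 Bond=332.2179
(3,0): Delta=-1.0000 Bond=467.0796
(3,1): Delta=-1.0000 Bond=467.0796
(3,2): Delta=-1.0000 Bond=467.0796
(3,3): Delta=-0.3281 Bond=205.8104
V0=185.3918

Since d<R<u, set p* = (R−d)/(u−d) = 0.3509; price each node as the discounted p*-expectation of its children.
Payoff layer (t=4): V(4,0)=423.0727, V(4,1)=358.8850, V(4,2)=255.3565, V(4,3)=88.3750, V(4,4)=0.0000
Node (3,0) S=112.6100: V=(p*·358.8850+(1−p*)·423.0727)/1.13=354.4697; Δ=(358.8850−423.0727)/(168.9150−104.7273)=-1.0000; B=V−Δ·S=467.0796
Node (3,1) S=181.6290: V=(p*·255.3565+(1−p*)·358.8850)/1.13=285.4506; Δ=(255.3565−358.8850)/(272.4435−168.9150)=-1.0000; B=V−Δ·S=467.0796
Node (3,2) S=292.9500: V=(p*·88.3750+(1−p*)·255.3565)/1.13=174.1296; Δ=(88.3750−255.3565)/(439.4250−272.4435)=-1.0000; B=V−Δ·S=467.0796
Node (3,3) S=472.5000: V=(p*·0.0000+(1−p*)·88.3750)/1.13=50.7666; Δ=(0.0000−88.3750)/(708.7500−439.4250)=-0.3281; B=V−Δ·S=205.8104
Node (2,0) S=121.0860: V=(p*·285.4506+(1−p*)·354.4697)/1.13=292.2588; Δ=(285.4506−354.4697)/(181.6290−112.6100)=-1.0000; B=V−Δ·S=413.3448
Node (2,1) S=195.3000: V=(p*·174.1296+(1−p*)·285.4506)/1.13=218.0448; Δ=(174.1296−285.4506)/(292.9500−181.6290)=-1.0000; B=V−Δ·S=413.3448
Node (2,2) S=315.0000: V=(p*·50.7666+(1−p*)·174.1296)/1.13=115.7915; Δ=(50.7666−174.1296)/(472.5000−292.9500)=-0.6871; B=V−Δ·S=332.2179
Node (1,0) S=130.2000: V=(p*·218.0448+(1−p*)·292.2588)/1.13=235.5919; Δ=(218.0448−292.2588)/(195.3000−121.0860)=-1.0000; B=V−Δ·S=365.7919
Node (1,1) S=210.0000: V=(p*·115.7915+(1−p*)·218.0448)/1.13=161.2092; Δ=(115.7915−218.0448)/(315.0000−195.3000)=-0.8542; B=V−Δ·S=340.6011
Node (0,0) S=140.0000: V=(p*·161.2092+(1−p*)·235.5919)/1.13=185.3918; Δ=(161.2092−235.5919)/(210.0000−130.2000)=-0.9321; B=V−Δ·S=315.8876
Check: Δ(0,0)·S0 + B(0,0) = 185.3918 = V0.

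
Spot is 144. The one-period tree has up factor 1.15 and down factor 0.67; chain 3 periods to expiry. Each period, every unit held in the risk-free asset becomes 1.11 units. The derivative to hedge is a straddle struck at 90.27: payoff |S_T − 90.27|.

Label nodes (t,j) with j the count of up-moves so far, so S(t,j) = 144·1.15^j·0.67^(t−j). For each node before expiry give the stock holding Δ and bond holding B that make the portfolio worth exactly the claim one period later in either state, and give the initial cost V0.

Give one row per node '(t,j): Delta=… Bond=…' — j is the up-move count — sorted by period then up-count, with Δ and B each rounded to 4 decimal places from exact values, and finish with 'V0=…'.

No-arbitrage ⇒ martingale measure with p* = (R−d)/(u−d) = 0.9167.
Terminal payoffs: V(3,0)=46.9601, V(3,1)=15.9322, V(3,2)=37.3248, V(3,3)=128.7360
  t=2,j=0: stock 64.6416 → up 74.3378 (V=15.9322), down 43.3099 (V=46.9601). Price 16.6827; hedge Δ=-1.0000, bond B=81.3243.
  t=2,j=1: stock 110.9520 → up 127.5948 (V=37.3248), down 74.3378 (V=15.9322). Price 32.0199; hedge Δ=0.4017, bond B=-12.5481.
  t=2,j=2: stock 190.4400 → up 219.0060 (V=128.7360), down 127.5948 (V=37.3248). Price 109.1157; hedge Δ=1.0000, bond B=-81.3243.
  t=1,j=0: stock 96.4800 → up 110.9520 (V=32.0199), down 64.6416 (V=16.6827). Price 27.6953; hedge Δ=0.3312, bond B=-4.2571.
  t=1,j=1: stock 165.6000 → up 190.4400 (V=109.1157), down 110.9520 (V=32.0199). Price 92.5144; hedge Δ=0.9699, bond B=-68.1018.
  t=0,j=0: stock 144.0000 → up 165.6000 (V=92.5144), down 96.4800 (V=27.6953). Price 78.4800; hedge Δ=0.9378, bond B=-56.5598.
Root portfolio cost Δ·144+B reproduces V0=78.4800.

(0,0): Delta=0.9378 Bond=-56.5598
(1,0): Delta=0.3312 Bond=-4.2571
(1,1): Delta=0.9699 Bond=-68.1018
(2,0): Delta=-1.0000 Bond=81.3243
(2,1): Delta=0.4017 Bond=-12.5481
(2,2): Delta=1.0000 Bond=-81.3243
V0=78.4800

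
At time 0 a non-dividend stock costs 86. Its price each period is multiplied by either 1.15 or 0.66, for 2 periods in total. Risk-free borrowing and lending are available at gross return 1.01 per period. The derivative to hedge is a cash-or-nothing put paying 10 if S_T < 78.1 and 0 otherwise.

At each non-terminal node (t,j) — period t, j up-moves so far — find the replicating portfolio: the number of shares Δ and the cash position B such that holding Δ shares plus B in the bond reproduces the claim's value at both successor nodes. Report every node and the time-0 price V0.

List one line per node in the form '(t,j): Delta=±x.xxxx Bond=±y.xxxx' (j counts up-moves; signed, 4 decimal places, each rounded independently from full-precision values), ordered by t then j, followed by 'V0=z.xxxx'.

No-arbitrage ⇒ martingale measure with p* = (R−d)/(u−d) = 0.7143.
At expiry t=2: V(2,0)=10.0000, V(2,1)=10.0000, V(2,2)=0.0000
Node (1,0) S=56.7600: V=(p*·10.0000+(1−p*)·10.0000)/1.01=9.9010; Δ=(10.0000−10.0000)/(65.2740−37.4616)=0.0000; B=V−Δ·S=9.9010
Node (1,1) S=98.9000: V=(p*·0.0000+(1−p*)·10.0000)/1.01=2.8289; Δ=(0.0000−10.0000)/(113.7350−65.2740)=-0.2064; B=V−Δ·S=23.2370
Node (0,0) S=86.0000: V=(p*·2.8289+(1−p*)·9.9010)/1.01=4.8015; Δ=(2.8289−9.9010)/(98.9000−56.7600)=-0.1678; B=V−Δ·S=19.2344
Each (Δ,B) replicates both successor values, so the strategy is self-financing and V0 is arbitrage-free.

(0,0): Delta=-0.1678 Bond=19.2344
(1,0): Delta=0.0000 Bond=9.9010
(1,1): Delta=-0.2064 Bond=23.2370
V0=4.8015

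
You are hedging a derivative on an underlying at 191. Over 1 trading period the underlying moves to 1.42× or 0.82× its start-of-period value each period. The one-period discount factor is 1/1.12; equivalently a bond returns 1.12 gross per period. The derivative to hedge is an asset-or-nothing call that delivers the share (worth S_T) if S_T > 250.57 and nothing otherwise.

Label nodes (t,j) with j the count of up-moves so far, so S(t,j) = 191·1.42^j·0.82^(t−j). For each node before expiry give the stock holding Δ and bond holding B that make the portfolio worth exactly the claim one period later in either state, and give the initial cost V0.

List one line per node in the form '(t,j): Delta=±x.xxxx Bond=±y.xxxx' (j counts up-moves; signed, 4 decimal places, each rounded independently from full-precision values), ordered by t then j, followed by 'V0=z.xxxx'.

No-arbitrage ⇒ martingale measure with p* = (R−d)/(u−d) = 0.5000.
At expiry t=1: V(1,0)=0.0000, V(1,1)=271.2200
  t=0,j=0: stock 191.0000 → up 271.2200 (V=271.2200), down 156.6200 (V=0.0000). Price 121.0804; hedge Δ=2.3667, bond B=-330.9530.
Root portfolio cost Δ·191+B reproduces V0=121.0804.

(0,0): Delta=2.3667 Bond=-330.9530
V0=121.0804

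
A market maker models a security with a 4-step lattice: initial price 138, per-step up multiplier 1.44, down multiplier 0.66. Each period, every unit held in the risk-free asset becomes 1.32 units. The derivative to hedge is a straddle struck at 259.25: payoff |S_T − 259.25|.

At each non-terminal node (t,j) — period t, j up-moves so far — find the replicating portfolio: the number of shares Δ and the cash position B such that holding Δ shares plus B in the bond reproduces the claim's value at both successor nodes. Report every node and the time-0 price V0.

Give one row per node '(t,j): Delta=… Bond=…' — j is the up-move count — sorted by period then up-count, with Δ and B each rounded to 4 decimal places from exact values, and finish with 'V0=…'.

(0,0): Delta=0.6070 Bond=-20.4155
(1,0): Delta=-0.8529 Bond=106.0214
(1,1): Delta=0.7287 Bond=-51.1247
(2,0): Delta=-1.0000 Bond=148.7890
(2,1): Delta=-0.8407 Bond=138.3408
(2,2): Delta=0.8594 Bond=-104.9075
(3,0): Delta=-1.0000 Bond=196.4015
(3,1): Delta=-1.0000 Bond=196.4015
(3,2): Delta=-0.8274 Bond=180.1023
(3,3): Delta=1.0000 Bond=-196.4015
V0=63.3496

Risk-neutral probability p* = (R−d)/(u−d) = (1.32−0.66)/(1.44−0.66) = 0.8462.
At expiry t=4: V(4,0)=233.0649, V(4,1)=202.1188, V(4,2)=134.6001, V(4,3)=12.7134, V(4,4)=334.1247
  t=3,j=0: stock 39.6744 → up 57.1312 (V=202.1188), down 26.1851 (V=233.0649). Price 156.7271; hedge Δ=-1.0000, bond B=196.4015.
  t=3,j=1: stock 86.5624 → up 124.6499 (V=134.6001), down 57.1312 (V=202.1188). Price 109.8391; hedge Δ=-1.0000, bond B=196.4015.
  t=3,j=2: stock 188.8635 → up 271.9634 (V=12.7134), down 124.6499 (V=134.6001). Price 23.8373; hedge Δ=-0.8274, bond B=180.1023.
  t=3,j=3: stock 412.0658 → up 593.3747 (V=334.1247), down 271.9634 (V=12.7134). Price 215.6643; hedge Δ=1.0000, bond B=-196.4015.
  t=2,j=0: stock 60.1128 → up 86.5624 (V=109.8391), down 39.6744 (V=156.7271). Price 88.6762; hedge Δ=-1.0000, bond B=148.7890.
  t=2,j=1: stock 131.1552 → up 188.8635 (V=23.8373), down 86.5624 (V=109.8391). Price 28.0821; hedge Δ=-0.8407, bond B=138.3408.
  t=2,j=2: stock 286.1568 → up 412.0658 (V=215.6643), down 188.8635 (V=23.8373). Price 141.0246; hedge Δ=0.8594, bond B=-104.9075.
  t=1,j=0: stock 91.0800 → up 131.1552 (V=28.0821), down 60.1128 (V=88.6762). Price 28.3366; hedge Δ=-0.8529, bond B=106.0214.
  t=1,j=1: stock 198.7200 → up 286.1568 (V=141.0246), down 131.1552 (V=28.0821). Price 93.6733; hedge Δ=0.7287, bond B=-51.1247.
  t=0,j=0: stock 138.0000 → up 198.7200 (V=93.6733), down 91.0800 (V=28.3366). Price 63.3496; hedge Δ=0.6070, bond B=-20.4155.
Each (Δ,B) replicates both successor values, so the strategy is self-financing and V0 is arbitrage-free.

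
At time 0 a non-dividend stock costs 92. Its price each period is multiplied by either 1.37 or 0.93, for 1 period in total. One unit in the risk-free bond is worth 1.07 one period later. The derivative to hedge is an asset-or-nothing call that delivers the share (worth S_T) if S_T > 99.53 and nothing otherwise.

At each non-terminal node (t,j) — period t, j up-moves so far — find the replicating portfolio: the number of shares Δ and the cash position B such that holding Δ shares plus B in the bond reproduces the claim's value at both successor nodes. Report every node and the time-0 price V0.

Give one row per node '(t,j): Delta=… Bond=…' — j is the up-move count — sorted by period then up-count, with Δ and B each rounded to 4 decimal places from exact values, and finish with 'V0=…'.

(0,0): Delta=3.1136 Bond=-248.9745
V0=37.4800

Under the risk-neutral measure, an up-move has probability p* = (R−d)/(u−d) = 0.3182 and values discount at R = 1.07.
Terminal payoffs: V(1,0)=0.0000, V(1,1)=126.0400
(0,0): S=92.0000. Δ = (V_up−V_dn)/(S_up−S_dn) = (126.0400−0.0000)/(126.0400−85.5600) = 3.1136. V = [p*·126.0400 + (1−p*)·0.0000]/1.07 = 37.4800. B = V − Δ·S = -248.9745.
Root portfolio cost Δ·92+B reproduces V0=37.4800.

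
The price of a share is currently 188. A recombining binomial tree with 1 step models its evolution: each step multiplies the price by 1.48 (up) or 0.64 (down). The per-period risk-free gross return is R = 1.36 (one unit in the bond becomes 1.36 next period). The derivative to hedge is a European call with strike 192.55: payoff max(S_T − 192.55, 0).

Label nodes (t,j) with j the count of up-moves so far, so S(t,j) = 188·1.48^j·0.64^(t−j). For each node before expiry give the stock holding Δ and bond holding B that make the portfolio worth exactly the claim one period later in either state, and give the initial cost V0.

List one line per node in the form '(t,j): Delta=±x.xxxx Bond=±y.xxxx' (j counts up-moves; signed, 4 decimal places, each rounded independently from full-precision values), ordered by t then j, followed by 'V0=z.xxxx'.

Risk-neutral probability p* = (R−d)/(u−d) = (1.36−0.64)/(1.48−0.64) = 0.8571.
At expiry t=1: V(1,0)=0.0000, V(1,1)=85.6900
  t=0,j=0: stock 188.0000 → up 278.2400 (V=85.6900), down 120.3200 (V=0.0000). Price 54.0063; hedge Δ=0.5426, bond B=-48.0056.
Check: Δ(0,0)·S0 + B(0,0) = 54.0063 = V0.

(0,0): Delta=0.5426 Bond=-48.0056
V0=54.0063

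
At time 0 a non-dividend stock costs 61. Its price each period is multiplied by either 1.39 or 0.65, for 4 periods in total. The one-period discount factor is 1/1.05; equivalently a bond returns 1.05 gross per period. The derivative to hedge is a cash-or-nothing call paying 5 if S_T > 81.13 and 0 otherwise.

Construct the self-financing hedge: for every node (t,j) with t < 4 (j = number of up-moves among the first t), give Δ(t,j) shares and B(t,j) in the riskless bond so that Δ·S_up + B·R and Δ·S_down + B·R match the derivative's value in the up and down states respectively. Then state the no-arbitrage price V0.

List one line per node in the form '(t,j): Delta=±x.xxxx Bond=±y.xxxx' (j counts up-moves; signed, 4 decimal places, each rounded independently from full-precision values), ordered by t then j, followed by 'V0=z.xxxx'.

No-arbitrage ⇒ martingale measure with p* = (R−d)/(u−d) = 0.5405.
At expiry t=4: V(4,0)=0.0000, V(4,1)=0.0000, V(4,2)=0.0000, V(4,3)=5.0000, V(4,4)=5.0000
Node (3,0) S=16.7521: V=(p*·0.0000+(1−p*)·0.0000)/1.05=0.0000; Δ=(0.0000−0.0000)/(23.2855−10.8889)=0.0000; B=V−Δ·S=0.0000
Node (3,1) S=35.8238: V=(p*·0.0000+(1−p*)·0.0000)/1.05=0.0000; Δ=(0.0000−0.0000)/(49.7950−23.2855)=0.0000; B=V−Δ·S=0.0000
Node (3,2) S=76.6078: V=(p*·5.0000+(1−p*)·0.0000)/1.05=2.5740; Δ=(5.0000−0.0000)/(106.4848−49.7950)=0.0882; B=V−Δ·S=-4.1828
Node (3,3) S=163.8228: V=(p*·5.0000+(1−p*)·5.0000)/1.05=4.7619; Δ=(5.0000−5.0000)/(227.7136−106.4848)=0.0000; B=V−Δ·S=4.7619
Node (2,0) S=25.7725: V=(p*·0.0000+(1−p*)·0.0000)/1.05=0.0000; Δ=(0.0000−0.0000)/(35.8238−16.7521)=0.0000; B=V−Δ·S=0.0000
Node (2,1) S=55.1135: V=(p*·2.5740+(1−p*)·0.0000)/1.05=1.3251; Δ=(2.5740−0.0000)/(76.6078−35.8238)=0.0631; B=V−Δ·S=-2.1533
Node (2,2) S=117.8581: V=(p*·4.7619+(1−p*)·2.5740)/1.05=3.5778; Δ=(4.7619−2.5740)/(163.8228−76.6078)=0.0251; B=V−Δ·S=0.6211
Node (1,0) S=39.6500: V=(p*·1.3251+(1−p*)·0.0000)/1.05=0.6822; Δ=(1.3251−0.0000)/(55.1135−25.7725)=0.0452; B=V−Δ·S=-1.1085
Node (1,1) S=84.7900: V=(p*·3.5778+(1−p*)·1.3251)/1.05=2.4217; Δ=(3.5778−1.3251)/(117.8581−55.1135)=0.0359; B=V−Δ·S=-0.6225
Node (0,0) S=61.0000: V=(p*·2.4217+(1−p*)·0.6822)/1.05=1.5452; Δ=(2.4217−0.6822)/(84.7900−39.6500)=0.0385; B=V−Δ·S=-0.8055
Root portfolio cost Δ·61+B reproduces V0=1.5452.

(0,0): Delta=0.0385 Bond=-0.8055
(1,0): Delta=0.0452 Bond=-1.1085
(1,1): Delta=0.0359 Bond=-0.6225
(2,0): Delta=0.0000 Bond=0.0000
(2,1): Delta=0.0631 Bond=-2.1533
(2,2): Delta=0.0251 Bond=0.6211
(3,0): Delta=0.0000 Bond=0.0000
(3,1): Delta=0.0000 Bond=0.0000
(3,2): Delta=0.0882 Bond=-4.1828
(3,3): Delta=0.0000 Bond=4.7619
V0=1.5452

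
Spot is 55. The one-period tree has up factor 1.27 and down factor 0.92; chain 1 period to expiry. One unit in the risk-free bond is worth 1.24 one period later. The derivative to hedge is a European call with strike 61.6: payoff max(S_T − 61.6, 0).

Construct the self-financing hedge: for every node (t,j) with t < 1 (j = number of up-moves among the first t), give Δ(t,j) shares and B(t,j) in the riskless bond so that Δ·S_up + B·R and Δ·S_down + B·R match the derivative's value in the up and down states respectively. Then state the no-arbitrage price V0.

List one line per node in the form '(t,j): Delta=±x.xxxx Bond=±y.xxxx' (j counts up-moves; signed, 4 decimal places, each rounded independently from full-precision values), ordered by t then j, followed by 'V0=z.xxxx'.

(0,0): Delta=0.4286 Bond=-17.4885
V0=6.0829

The replicating-portfolio and risk-neutral prices coincide; use p* = (1.24−0.92)/(1.27−0.92) = 0.9143 for the latter.
Payoff layer (t=1): V(1,0)=0.0000, V(1,1)=8.2500
Node (0,0) S=55.0000: V=(p*·8.2500+(1−p*)·0.0000)/1.24=6.0829; Δ=(8.2500−0.0000)/(69.8500−50.6000)=0.4286; B=V−Δ·S=-17.4885
The time-0 hedge costs 6.0829, which is the no-arbitrage price.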